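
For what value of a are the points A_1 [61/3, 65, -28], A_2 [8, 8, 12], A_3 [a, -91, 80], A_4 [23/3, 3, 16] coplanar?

-47/3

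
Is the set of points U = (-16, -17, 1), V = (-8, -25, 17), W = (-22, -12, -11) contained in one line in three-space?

No

UV = (8, -8, 16), UW = (-6, 5, -12).
UV × UW = (16, 0, -8).
The cross product is nonzero, so the points do not lie on one line.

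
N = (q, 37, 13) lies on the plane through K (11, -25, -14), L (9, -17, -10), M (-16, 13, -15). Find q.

-8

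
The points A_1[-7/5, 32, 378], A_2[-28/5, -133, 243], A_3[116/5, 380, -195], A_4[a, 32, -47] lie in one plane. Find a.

Normal to plane A_1A_2A_3: n = (141525, -28638/5, 12987/5); plane equation n·P = 600399.
Requiring n·A_4 = 600399: (141525)a + (-305361) = 600399.
So a = 32/5.

32/5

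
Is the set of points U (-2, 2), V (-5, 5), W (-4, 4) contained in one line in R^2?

UV = (-3, 3), UW = (-2, 2).
det[UV; UW] = (-3)(2) − (3)(-2) = 0.
The determinant is zero, so the points are collinear.

Yes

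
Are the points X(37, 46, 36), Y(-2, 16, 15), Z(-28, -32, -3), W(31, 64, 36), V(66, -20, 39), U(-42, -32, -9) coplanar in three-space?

Yes

The plane through X, Y, Z has normal n = XY × XZ = (-468, -156, 1092) and equation n·P = 14820.
Checking the remaining points: n·W = 14820, n·V = 14820, n·U = 14820.
All equal 14820, so all 6 points lie in one plane.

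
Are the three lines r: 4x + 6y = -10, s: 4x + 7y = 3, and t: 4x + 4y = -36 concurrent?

Yes

Intersecting r and s: solving the 2×2 system gives (x, y) = (-22, 13).
Substitute into t: (4)(-22) + (4)(13) = -36.
This equals -36, so (-22, 13) lies on all three lines and they are concurrent.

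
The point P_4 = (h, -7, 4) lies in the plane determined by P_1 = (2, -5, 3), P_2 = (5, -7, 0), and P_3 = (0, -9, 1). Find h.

-3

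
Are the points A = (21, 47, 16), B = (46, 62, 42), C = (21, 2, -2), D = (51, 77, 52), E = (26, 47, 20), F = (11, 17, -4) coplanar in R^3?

Yes

The plane through A, B, C has normal n = AB × AC = (900, 450, -1125) and equation n·P = 22050.
Checking the remaining points: n·D = 22050, n·E = 22050, n·F = 22050.
All equal 22050, so all 6 points lie in one plane.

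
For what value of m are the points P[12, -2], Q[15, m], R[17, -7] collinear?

-5

Collinearity: (Q − P) must be parallel to (R − P) = (5, -5).
Cross-multiplying the components: (m − (-2))·(5) = (3)·(-5).
Solving gives m = -5.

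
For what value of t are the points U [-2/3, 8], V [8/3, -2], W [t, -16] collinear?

22/3

The three points are collinear iff det[UV; UW] = 0.
This determinant is linear in t: (10)t + (-220/3) = 0, so t = 22/3.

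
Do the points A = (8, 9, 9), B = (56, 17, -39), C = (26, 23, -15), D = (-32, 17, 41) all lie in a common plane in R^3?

With A as base: AB = (48, 8, -48), AC = (18, 14, -24), AD = (-40, 8, 32).
AC × AD = (640, 384, 704).
AB · (AC × AD) = 0.
The scalar triple product vanishes, so the four points are coplanar.

Yes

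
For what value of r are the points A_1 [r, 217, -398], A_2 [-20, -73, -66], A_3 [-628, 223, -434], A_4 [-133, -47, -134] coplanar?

The points are coplanar iff A_1A_2 · (A_1A_3 × A_1A_4) = 0.
Expanding, this is linear in r: (10560)r + (5998080) = 0.
So r = -568.

-568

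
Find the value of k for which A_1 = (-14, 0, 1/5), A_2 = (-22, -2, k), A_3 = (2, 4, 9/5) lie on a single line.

-3/5

Direction A_1A_3 = (16, 4, 8/5). From the x-coordinate of A_2, the parameter along the line is τ = (-22 − (-14))/16 = -1/2.
Then k = 1/5 + (-1/2)·(8/5) = -3/5.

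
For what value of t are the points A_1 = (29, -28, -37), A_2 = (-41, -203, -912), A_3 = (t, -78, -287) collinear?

Direction A_1A_2 = (-70, -175, -875). From the y-coordinate of A_3, the parameter along the line is τ = (-78 − (-28))/(-175) = 2/7.
Then t = 29 + 2/7·(-70) = 9.

9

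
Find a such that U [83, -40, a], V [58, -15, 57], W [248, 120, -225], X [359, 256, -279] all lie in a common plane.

-63

Coplanarity ⇔ det[UV; UW; UX] = 0.
Expanding, this is linear in a: (-10855)a + (-683865) = 0.
So a = -63.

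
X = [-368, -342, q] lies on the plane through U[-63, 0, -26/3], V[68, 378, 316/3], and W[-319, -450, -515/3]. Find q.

-488/3

Coplanarity requires UV · (UW × UX) = 0.
UV = (131, 378, 114), UW = (-256, -450, -163); the triple product is linear in q with coefficient 37818 and constant term 6151728.
Setting it to zero: q = -488/3.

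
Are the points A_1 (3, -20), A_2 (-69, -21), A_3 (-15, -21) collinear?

No

A_1A_2 = (-72, -1), A_1A_3 = (-18, -1).
Twice the signed area of △A_1A_2A_3 is (-72)(-1) − (-1)(-18) = 54.
The area is nonzero, so the three points are not collinear.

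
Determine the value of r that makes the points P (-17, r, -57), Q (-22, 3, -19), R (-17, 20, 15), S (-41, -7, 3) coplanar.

-6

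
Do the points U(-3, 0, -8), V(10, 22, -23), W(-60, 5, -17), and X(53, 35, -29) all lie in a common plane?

No

With U as base: UV = (13, 22, -15), UW = (-57, 5, -9), UX = (56, 35, -21).
UW × UX = (210, -1701, -2275).
UV · (UW × UX) = -567.
Since -567 ≠ 0, the four points are not coplanar.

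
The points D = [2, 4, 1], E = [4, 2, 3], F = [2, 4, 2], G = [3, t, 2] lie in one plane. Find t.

3

Normal to plane DEF: n = (-2, -2, 0); plane equation n·P = -12.
Requiring n·G = -12: (-2)t + (-6) = -12.
So t = 3.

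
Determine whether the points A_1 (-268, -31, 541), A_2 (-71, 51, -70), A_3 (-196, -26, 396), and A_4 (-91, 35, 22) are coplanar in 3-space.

A normal to the plane through A_1, A_2, A_3 is n = A_1A_2 × A_1A_3 = (-8835, -15427, -4919).
The plane has equation n·P = 184838. For A_4: n·A_4 = 155822.
155822 ≠ 184838, so A_4 is off the plane.

No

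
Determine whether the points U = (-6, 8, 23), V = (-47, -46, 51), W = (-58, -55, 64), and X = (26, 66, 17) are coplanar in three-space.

A normal to the plane through U, V, W is n = UV × UW = (-450, 225, -225).
The plane has equation n·P = -675. For X: n·X = -675.
Equal, so X lies in the plane and all four are coplanar.

Yes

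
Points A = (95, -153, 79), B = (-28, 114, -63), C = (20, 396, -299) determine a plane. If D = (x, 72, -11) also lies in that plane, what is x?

A normal to the plane is n = AB × AC = (-22968, -35844, -47502).
D lies in the plane iff n · AD = 0.
This gives (-22968)x + (-1607760) = 0, so x = -70.

-70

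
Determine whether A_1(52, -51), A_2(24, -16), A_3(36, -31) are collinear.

A_1A_2 = (-28, 35), A_1A_3 = (-16, 20).
Twice the signed area of △A_1A_2A_3 is (-28)(20) − (35)(-16) = 0.
The triangle is degenerate (zero area), so the points are collinear.

Yes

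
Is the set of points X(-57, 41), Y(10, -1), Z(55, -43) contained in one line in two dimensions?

No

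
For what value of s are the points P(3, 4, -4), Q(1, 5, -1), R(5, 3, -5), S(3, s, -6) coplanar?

4

Normal to plane PQR: n = (2, 4, 0); plane equation n·X = 22.
Requiring n·S = 22: (4)s + (6) = 22.
So s = 4.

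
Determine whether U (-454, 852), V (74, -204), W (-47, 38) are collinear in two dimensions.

UV = (528, -1056), UW = (407, -814).
Checking proportionality: UW = 37/48·UV, so the vectors are parallel and the points are collinear.

Yes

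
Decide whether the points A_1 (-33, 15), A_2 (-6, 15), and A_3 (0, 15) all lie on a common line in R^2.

A_1A_2 = (27, 0), A_1A_3 = (33, 0).
Checking proportionality: A_1A_3 = 11/9·A_1A_2, so the vectors are parallel and the points are collinear.

Yes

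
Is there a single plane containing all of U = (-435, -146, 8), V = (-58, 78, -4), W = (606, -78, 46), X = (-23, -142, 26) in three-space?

Yes

With U as base: UV = (377, 224, -12), UW = (1041, 68, 38), UX = (412, 4, 18).
UW × UX = (1072, -3082, -23852).
UV · (UW × UX) = 0.
The scalar triple product vanishes, so the four points are coplanar.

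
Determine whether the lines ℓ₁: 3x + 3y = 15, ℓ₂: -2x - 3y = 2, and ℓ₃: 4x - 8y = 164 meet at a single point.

Yes

Lines aᵢx + bᵢy = cᵢ with pairwise distinct directions are concurrent exactly when det[aᵢ bᵢ cᵢ] = 0.
Here the determinant is 0.
It vanishes, so the lines are concurrent at (17, -12).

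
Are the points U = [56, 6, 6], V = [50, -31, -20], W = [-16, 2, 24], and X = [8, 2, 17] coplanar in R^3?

Yes

The four points are coplanar iff the 3×3 determinant with rows UV, UW, UX is zero.
Rows: (-6, -37, -26), (-72, -4, 18), (-48, -4, 11).
Expanding along the first row: (-6)(28) − (-37)(72) + (-26)(96) = 0.
Zero determinant ⇒ coplanar.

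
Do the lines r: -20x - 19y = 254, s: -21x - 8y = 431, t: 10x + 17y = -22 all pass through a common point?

No

Intersecting r and s: solving the 2×2 system gives (x, y) = (-6157/239, 3286/239).
Substitute into t: (10)(-6157/239) + (17)(3286/239) = -5708/239.
But t requires -22 ≠ -5708/239, so the three lines have no common point.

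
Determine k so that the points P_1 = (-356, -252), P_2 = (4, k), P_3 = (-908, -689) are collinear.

Collinearity: (P_2 − P_1) must be parallel to (P_3 − P_1) = (-552, -437).
Cross-multiplying the components: (k − (-252))·(-552) = (360)·(-437).
Solving gives k = 33.

33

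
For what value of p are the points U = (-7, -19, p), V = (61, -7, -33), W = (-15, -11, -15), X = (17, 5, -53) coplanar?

1

Coplanarity ⇔ det[UV; UW; UX] = 0.
Expanding, this is linear in p: (1088)p + (-1088) = 0.
So p = 1.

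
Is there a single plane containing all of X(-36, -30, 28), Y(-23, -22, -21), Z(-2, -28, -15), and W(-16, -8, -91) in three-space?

Yes

The four points are coplanar iff the 3×3 determinant with rows XY, XZ, XW is zero.
Rows: (13, 8, -49), (34, 2, -43), (20, 22, -119).
Expanding along the first row: (13)(708) − (8)(-3186) + (-49)(708) = 0.
Zero determinant ⇒ coplanar.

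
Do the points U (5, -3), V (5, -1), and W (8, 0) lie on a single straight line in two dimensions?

UV = (0, 2), UW = (3, 3).
Twice the signed area of △UVW is (0)(3) − (2)(3) = -6.
The area is nonzero, so the three points are not collinear.

No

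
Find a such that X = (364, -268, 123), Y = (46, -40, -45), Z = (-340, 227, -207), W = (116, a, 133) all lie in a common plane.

-123

Normal to plane XYZ: n = (7920, 13332, 3102); plane equation n·P = -308550.
Requiring n·W = -308550: (13332)a + (1331286) = -308550.
So a = -123.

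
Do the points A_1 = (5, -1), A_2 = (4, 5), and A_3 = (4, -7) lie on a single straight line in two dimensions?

A_1A_2 = (-1, 6), A_1A_3 = (-1, -6).
det[A_1A_2; A_1A_3] = (-1)(-6) − (6)(-1) = 12.
The determinant is nonzero, so they are not collinear.

No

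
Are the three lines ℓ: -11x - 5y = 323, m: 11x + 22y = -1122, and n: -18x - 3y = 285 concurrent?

Yes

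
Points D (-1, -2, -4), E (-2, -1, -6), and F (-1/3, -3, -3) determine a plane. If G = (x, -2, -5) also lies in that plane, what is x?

-4/3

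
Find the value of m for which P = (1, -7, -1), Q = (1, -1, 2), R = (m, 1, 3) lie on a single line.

Direction PQ = (0, 6, 3). From the y-coordinate of R, the parameter along the line is τ = (1 − (-7))/6 = 4/3.
Then m = 1 + 4/3·(0) = 1.

1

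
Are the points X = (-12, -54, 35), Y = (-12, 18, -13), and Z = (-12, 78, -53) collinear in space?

Yes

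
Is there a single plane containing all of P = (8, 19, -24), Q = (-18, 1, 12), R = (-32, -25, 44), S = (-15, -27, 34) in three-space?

A normal to the plane through P, Q, R is n = PQ × PR = (360, 328, 424).
The plane has equation n·X = -1064. For S: n·S = 160.
160 ≠ -1064, so S is off the plane.

No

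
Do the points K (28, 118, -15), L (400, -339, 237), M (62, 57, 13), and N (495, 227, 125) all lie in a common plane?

The four points are coplanar iff the 3×3 determinant with rows KL, KM, KN is zero.
Rows: (372, -457, 252), (34, -61, 28), (467, 109, 140).
Expanding along the first row: (372)(-11592) − (-457)(-8316) + (252)(32193) = 0.
Zero determinant ⇒ coplanar.

Yes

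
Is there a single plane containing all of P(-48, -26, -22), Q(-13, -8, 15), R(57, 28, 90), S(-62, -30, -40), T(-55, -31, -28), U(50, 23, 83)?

No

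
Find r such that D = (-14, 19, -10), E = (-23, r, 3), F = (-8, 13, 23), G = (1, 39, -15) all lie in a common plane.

3

The points are coplanar iff DE · (DF × DG) = 0.
Expanding, this is linear in r: (525)r + (-1575) = 0.
So r = 3.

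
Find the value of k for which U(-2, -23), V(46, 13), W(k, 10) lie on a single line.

42

The three points are collinear iff det[UV; UW] = 0.
This determinant is linear in k: (-36)k + (1512) = 0, so k = 42.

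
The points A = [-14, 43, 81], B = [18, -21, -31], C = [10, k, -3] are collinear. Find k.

-5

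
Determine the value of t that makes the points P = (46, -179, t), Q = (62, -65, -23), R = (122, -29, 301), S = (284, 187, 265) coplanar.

691

Coplanarity ⇔ det[PQ; PR; PS] = 0.
Expanding, this is linear in t: (-7128)t + (4925448) = 0.
So t = 691.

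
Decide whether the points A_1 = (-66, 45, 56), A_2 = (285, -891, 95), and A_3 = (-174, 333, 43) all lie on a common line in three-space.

No

A_1A_2 = (351, -936, 39), A_1A_3 = (-108, 288, -13).
Comparing components 2 and 3: (-936)(-13) − (39)(288) = 936 ≠ 0, so A_1A_2 and A_1A_3 are not parallel and the points are not collinear.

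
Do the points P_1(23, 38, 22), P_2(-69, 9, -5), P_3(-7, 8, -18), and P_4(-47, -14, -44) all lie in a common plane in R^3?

Yes

A normal to the plane through P_1, P_2, P_3 is n = P_1P_2 × P_1P_3 = (350, -2870, 1890).
The plane has equation n·P = -59430. For P_4: n·P_4 = -59430.
Equal, so P_4 lies in the plane and all four are coplanar.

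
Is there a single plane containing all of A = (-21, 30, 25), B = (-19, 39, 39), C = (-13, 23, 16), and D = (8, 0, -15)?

No

The four points are coplanar iff the 3×3 determinant with rows AB, AC, AD is zero.
Rows: (2, 9, 14), (8, -7, -9), (29, -30, -40).
Expanding along the first row: (2)(10) − (9)(-59) + (14)(-37) = 33.
Nonzero ⇒ not coplanar.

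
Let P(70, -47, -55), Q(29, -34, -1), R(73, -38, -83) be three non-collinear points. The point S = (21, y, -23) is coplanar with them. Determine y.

-18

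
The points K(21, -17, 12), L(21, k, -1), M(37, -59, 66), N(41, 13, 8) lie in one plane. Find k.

Normal to plane KMN: n = (-1452, 1144, 1320); plane equation n·P = -34100.
Requiring n·L = -34100: (1144)k + (-31812) = -34100.
So k = -2.

-2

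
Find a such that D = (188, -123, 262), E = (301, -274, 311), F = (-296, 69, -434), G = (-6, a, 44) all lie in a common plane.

11

Coplanarity ⇔ det[DE; DF; DG] = 0.
Expanding, this is linear in a: (54932)a + (-604252) = 0.
So a = 11.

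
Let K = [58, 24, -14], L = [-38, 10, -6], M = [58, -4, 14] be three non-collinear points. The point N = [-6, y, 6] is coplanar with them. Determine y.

0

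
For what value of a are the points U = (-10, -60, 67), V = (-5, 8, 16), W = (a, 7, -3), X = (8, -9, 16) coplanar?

17

Normal to plane UVX: n = (-867, -663, -969); plane equation n·P = -16473.
Requiring n·W = -16473: (-867)a + (-1734) = -16473.
So a = 17.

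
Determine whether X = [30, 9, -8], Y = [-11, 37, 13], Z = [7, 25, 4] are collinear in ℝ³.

No

XY = (-41, 28, 21), XZ = (-23, 16, 12).
Comparing components 3 and 1: (21)(-23) − (-41)(12) = 9 ≠ 0, so XY and XZ are not parallel and the points are not collinear.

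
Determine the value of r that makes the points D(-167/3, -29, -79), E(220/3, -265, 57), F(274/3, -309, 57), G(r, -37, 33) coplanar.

-77/3

Coplanarity ⇔ det[DE; DF; DG] = 0.
Expanding, this is linear in r: (5984)r + (460768/3) = 0.
So r = -77/3.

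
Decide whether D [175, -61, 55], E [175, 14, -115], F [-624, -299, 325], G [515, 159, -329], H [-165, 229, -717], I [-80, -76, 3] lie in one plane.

Yes

The plane through D, E, F has normal n = DE × DF = (-20210, 135830, 59925) and equation n·P = -8526505.
Checking the remaining points: n·G = -8526505, n·H = -8526505, n·I = -8526505.
All equal -8526505, so all 6 points lie in one plane.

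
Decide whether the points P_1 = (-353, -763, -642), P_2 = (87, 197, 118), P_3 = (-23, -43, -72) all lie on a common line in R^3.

Yes

P_1P_2 = (440, 960, 760), P_1P_3 = (330, 720, 570).
P_1P_2 × P_1P_3 = (0, 0, 0).
The cross product vanishes, so the three points are collinear.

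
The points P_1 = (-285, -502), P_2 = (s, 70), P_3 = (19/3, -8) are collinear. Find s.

157/3

The three points are collinear iff det[P_1P_2; P_1P_3] = 0.
This determinant is linear in s: (494)s + (-77558/3) = 0, so s = 157/3.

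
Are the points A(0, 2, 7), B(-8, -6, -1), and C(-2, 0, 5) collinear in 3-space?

AB = (-8, -8, -8), AC = (-2, -2, -2).
AB × AC = (0, 0, 0).
The cross product vanishes, so the three points are collinear.

Yes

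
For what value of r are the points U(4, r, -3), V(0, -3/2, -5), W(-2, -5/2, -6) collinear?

Collinearity requires UV × UW = 0; each component is linear in r.
The x-component gives (1)r + (-1/2) = 0, so r = 1/2.
The remaining components then also vanish.

1/2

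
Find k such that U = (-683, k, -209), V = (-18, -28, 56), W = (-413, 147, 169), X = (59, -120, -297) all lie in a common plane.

187

The points are coplanar iff UV · (UW × UX) = 0.
Expanding, this is linear in k: (130734)k + (-24447258) = 0.
So k = 187.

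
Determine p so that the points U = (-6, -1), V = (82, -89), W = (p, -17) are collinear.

Collinearity: (W − U) must be parallel to (V − U) = (88, -88).
Cross-multiplying the components: (p − (-6))·(-88) = (-16)·(88).
Solving gives p = 10.

10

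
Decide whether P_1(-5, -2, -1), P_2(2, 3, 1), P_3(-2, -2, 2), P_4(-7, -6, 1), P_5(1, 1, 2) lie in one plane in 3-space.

The plane through P_1, P_2, P_3 has normal n = P_1P_2 × P_1P_3 = (15, -15, -15) and equation n·P = -30.
Checking the remaining points: n·P_4 = -30, n·P_5 = -30.
All equal -30, so all 5 points lie in one plane.

Yes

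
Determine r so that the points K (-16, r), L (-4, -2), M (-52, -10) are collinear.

The three points are collinear iff det[KL; KM] = 0.
This determinant is linear in r: (-48)r + (-192) = 0, so r = -4.

-4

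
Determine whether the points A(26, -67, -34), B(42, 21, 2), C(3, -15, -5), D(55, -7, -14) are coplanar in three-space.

No

With A as base: AB = (16, 88, 36), AC = (-23, 52, 29), AD = (29, 60, 20).
AC × AD = (-700, 1301, -2888).
AB · (AC × AD) = -680.
Since -680 ≠ 0, the four points are not coplanar.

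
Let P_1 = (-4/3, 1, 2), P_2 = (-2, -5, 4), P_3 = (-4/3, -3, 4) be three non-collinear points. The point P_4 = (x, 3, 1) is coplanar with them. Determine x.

-4/3

The plane through P_1, P_2, P_3 has equation −4x + (4/3)y + (8/3)z = 12.
Substituting P_4: (-4)x + (20/3) = 12, so x = -4/3.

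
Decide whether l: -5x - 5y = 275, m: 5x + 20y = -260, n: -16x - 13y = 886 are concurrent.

Intersecting l and m: solving the 2×2 system gives (x, y) = (-56, 1).
Substitute into n: (-16)(-56) + (-13)(1) = 883.
But n requires 886 ≠ 883, so the three lines have no common point.

No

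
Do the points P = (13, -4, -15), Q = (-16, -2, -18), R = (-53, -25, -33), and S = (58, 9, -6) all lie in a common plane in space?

No

A normal to the plane through P, Q, R is n = PQ × PR = (-99, -324, 741).
The plane has equation n·X = -11106. For S: n·S = -13104.
-13104 ≠ -11106, so S is off the plane.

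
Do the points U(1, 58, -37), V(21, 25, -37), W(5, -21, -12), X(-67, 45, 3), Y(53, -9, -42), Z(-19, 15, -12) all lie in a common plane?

No

The plane through U, V, W has normal n = UV × UW = (-825, -500, -1448) and equation n·P = 23751.
Checking the remaining points: n·X = 28431, n·Y = 21591, n·Z = 25551.
Since n·X = 28431 ≠ 23751, X is off the plane and the points are not all coplanar.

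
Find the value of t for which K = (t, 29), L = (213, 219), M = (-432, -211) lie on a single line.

-72

The three points are collinear iff det[KL; KM] = 0.
This determinant is linear in t: (430)t + (30960) = 0, so t = -72.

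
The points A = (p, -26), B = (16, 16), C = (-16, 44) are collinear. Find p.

Collinearity: (A − B) must be parallel to (C − B) = (-32, 28).
Cross-multiplying the components: (p − 16)·(28) = (-42)·(-32).
Solving gives p = 64.

64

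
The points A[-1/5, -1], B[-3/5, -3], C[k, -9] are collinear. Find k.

The three points are collinear iff det[AB; AC] = 0.
This determinant is linear in k: (2)k + (18/5) = 0, so k = -9/5.

-9/5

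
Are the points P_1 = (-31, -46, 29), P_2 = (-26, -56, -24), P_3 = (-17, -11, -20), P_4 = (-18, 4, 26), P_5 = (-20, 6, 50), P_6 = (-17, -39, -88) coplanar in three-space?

The plane through P_1, P_2, P_3 has normal n = P_1P_2 × P_1P_3 = (2345, -497, 315) and equation n·P = -40698.
Checking the remaining points: n·P_4 = -36008, n·P_5 = -34132, n·P_6 = -48202.
Since n·P_4 = -36008 ≠ -40698, P_4 is off the plane and the points are not all coplanar.

No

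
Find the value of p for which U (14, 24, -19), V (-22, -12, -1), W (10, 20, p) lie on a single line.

-17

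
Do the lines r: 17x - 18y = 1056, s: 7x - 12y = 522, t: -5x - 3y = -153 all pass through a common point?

Yes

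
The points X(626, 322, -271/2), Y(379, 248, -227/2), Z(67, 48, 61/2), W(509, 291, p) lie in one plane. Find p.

-259/2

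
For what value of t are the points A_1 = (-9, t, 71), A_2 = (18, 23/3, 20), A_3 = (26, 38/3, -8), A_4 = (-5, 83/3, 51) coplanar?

21

Coplanarity ⇔ det[A_1A_2; A_1A_3; A_1A_4] = 0.
Expanding, this is linear in t: (-396)t + (8316) = 0.
So t = 21.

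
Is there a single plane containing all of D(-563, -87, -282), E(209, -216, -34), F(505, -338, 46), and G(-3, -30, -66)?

The four points are coplanar iff the 3×3 determinant with rows DE, DF, DG is zero.
Rows: (772, -129, 248), (1068, -251, 328), (560, 57, 216).
Expanding along the first row: (772)(-72912) − (-129)(47008) + (248)(201436) = -267904.
Nonzero ⇒ not coplanar.

No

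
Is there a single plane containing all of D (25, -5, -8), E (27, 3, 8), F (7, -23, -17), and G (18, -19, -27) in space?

No

A normal to the plane through D, E, F is n = DE × DF = (216, -270, 108).
The plane has equation n·P = 5886. For G: n·G = 6102.
6102 ≠ 5886, so G is off the plane.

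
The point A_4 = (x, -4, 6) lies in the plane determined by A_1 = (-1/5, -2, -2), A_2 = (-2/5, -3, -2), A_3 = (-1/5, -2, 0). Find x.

-3/5

A normal to the plane is n = A_1A_2 × A_1A_3 = (-2, 2/5, 0).
A_4 lies in the plane iff n · A_1A_4 = 0.
This gives (-2)x + (-6/5) = 0, so x = -3/5.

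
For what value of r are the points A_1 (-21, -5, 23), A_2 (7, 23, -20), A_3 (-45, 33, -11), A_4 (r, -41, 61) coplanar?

-13

Normal to plane A_1A_2A_3: n = (682, 1984, 1736); plane equation n·P = 15686.
Requiring n·A_4 = 15686: (682)r + (24552) = 15686.
So r = -13.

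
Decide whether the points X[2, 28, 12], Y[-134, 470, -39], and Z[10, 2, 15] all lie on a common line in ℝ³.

Yes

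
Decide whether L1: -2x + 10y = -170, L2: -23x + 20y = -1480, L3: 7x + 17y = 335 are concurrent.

The three lines meet at one point iff the augmented coefficient matrix [aᵢ bᵢ cᵢ] has rank < 3, i.e. its determinant vanishes.
Here the determinant is 0.
It vanishes, so the lines are concurrent at (60, -5).

Yes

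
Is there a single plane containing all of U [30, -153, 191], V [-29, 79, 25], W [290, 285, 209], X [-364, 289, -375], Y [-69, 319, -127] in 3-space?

No

The plane through U, V, W has normal n = UV × UW = (76884, -42098, -86162) and equation n·P = -7709428.
Checking the remaining points: n·X = -7841348, n·Y = -7791684.
Since n·X = -7841348 ≠ -7709428, X is off the plane and the points are not all coplanar.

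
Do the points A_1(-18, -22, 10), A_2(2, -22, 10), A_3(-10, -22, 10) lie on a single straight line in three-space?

Yes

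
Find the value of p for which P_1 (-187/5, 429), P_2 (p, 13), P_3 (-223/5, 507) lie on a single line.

1

The three points are collinear iff det[P_1P_2; P_1P_3] = 0.
This determinant is linear in p: (78)p + (-78) = 0, so p = 1.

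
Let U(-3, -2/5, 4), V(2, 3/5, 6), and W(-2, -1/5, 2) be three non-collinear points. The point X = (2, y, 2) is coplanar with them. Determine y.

3/5

The plane through U, V, W has equation −(12/5)x + 12y = 12/5.
Substituting X: (12)y + (-24/5) = 12/5, so y = 3/5.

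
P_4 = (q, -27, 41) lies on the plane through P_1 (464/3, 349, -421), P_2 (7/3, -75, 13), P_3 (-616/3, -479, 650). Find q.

-2

Coplanarity requires P_1P_2 · (P_1P_3 × P_1P_4) = 0.
P_1P_2 = (-457/3, -424, 434), P_1P_3 = (-360, -828, 1071); the triple product is linear in q with coefficient -94752 and constant term -189504.
Setting it to zero: q = -2.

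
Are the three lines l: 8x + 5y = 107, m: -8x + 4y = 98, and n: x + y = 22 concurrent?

No

Intersecting l and m: solving the 2×2 system gives (x, y) = (-31/36, 205/9).
Substitute into n: (1)(-31/36) + (1)(205/9) = 263/12.
But n requires 22 ≠ 263/12, so the three lines have no common point.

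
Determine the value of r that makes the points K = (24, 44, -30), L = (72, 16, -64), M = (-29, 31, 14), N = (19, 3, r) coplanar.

The points are coplanar iff KL · (KM × KN) = 0.
Expanding, this is linear in r: (-2108)r + (-42160) = 0.
So r = -20.

-20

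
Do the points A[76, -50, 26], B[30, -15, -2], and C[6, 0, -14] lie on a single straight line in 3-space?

No

AB = (-46, 35, -28), AC = (-70, 50, -40).
Comparing components 3 and 1: (-28)(-70) − (-46)(-40) = 120 ≠ 0, so AB and AC are not parallel and the points are not collinear.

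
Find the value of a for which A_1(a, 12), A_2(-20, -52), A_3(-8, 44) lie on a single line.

-12

The three points are collinear iff det[A_1A_2; A_1A_3] = 0.
This determinant is linear in a: (-96)a + (-1152) = 0, so a = -12.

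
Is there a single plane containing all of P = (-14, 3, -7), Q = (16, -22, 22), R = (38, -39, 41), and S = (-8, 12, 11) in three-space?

No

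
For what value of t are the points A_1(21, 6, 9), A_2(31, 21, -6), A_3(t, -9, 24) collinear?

Collinearity requires A_1A_2 × A_1A_3 = 0; each component is linear in t.
The y-component gives (-15)t + (165) = 0, so t = 11.
The remaining components then also vanish.

11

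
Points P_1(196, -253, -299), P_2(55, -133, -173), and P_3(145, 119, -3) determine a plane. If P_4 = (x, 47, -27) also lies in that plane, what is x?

19

A normal to the plane is n = P_1P_2 × P_1P_3 = (-11352, 35310, -46332).
P_4 lies in the plane iff n · P_1P_4 = 0.
This gives (-11352)x + (215688) = 0, so x = 19.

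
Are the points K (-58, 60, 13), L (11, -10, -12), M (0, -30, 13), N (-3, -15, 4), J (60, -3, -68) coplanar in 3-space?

No

The plane through K, L, M has normal n = KL × KM = (-2250, -1450, -2150) and equation n·P = 15550.
Checking the remaining points: n·N = 19900, n·J = 15550.
Since n·N = 19900 ≠ 15550, N is off the plane and the points are not all coplanar.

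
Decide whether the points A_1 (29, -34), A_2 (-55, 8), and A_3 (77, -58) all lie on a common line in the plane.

A_1A_2 = (-84, 42), A_1A_3 = (48, -24).
Checking proportionality: A_1A_3 = -4/7·A_1A_2, so the vectors are parallel and the points are collinear.

Yes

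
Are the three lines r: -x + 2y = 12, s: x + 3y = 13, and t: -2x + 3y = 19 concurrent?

Yes

Lines aᵢx + bᵢy = cᵢ with pairwise distinct directions are concurrent exactly when det[aᵢ bᵢ cᵢ] = 0.
Here the determinant is 0.
It vanishes, so the lines are concurrent at (-2, 5).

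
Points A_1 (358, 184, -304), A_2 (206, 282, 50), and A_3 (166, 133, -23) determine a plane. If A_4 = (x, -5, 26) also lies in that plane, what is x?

61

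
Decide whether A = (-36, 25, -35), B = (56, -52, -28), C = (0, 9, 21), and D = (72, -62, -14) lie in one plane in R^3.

Yes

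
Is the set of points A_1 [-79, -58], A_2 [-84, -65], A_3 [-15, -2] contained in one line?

No

A_1A_2 = (-5, -7), A_1A_3 = (64, 56).
Twice the signed area of △A_1A_2A_3 is (-5)(56) − (-7)(64) = 168.
The area is nonzero, so the three points are not collinear.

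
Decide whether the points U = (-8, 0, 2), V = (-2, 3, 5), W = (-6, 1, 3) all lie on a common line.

Yes

UV = (6, 3, 3), UW = (2, 1, 1).
Each component of UW is 1/3 times the corresponding component of UV, so UW = 1/3·UV and the points are collinear.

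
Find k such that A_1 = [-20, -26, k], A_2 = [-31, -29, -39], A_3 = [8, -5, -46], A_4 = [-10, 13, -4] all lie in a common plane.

-46

Coplanarity ⇔ det[A_1A_2; A_1A_3; A_1A_4] = 0.
Expanding, this is linear in k: (-1134)k + (-52164) = 0.
So k = -46.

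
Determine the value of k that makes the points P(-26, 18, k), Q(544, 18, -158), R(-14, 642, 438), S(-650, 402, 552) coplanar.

Coplanarity ⇔ det[PQ; PR; PS] = 0.
Expanding, this is linear in k: (-530784)k + (38216448) = 0.
So k = 72.

72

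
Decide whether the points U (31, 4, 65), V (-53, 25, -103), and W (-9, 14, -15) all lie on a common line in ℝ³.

Yes

UV = (-84, 21, -168), UW = (-40, 10, -80).
Each component of UW is 10/21 times the corresponding component of UV, so UW = 10/21·UV and the points are collinear.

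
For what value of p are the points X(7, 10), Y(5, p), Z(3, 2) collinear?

6

The three points are collinear iff det[XY; XZ] = 0.
This determinant is linear in p: (4)p + (-24) = 0, so p = 6.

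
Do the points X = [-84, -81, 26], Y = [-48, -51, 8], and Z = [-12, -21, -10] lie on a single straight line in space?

XY = (36, 30, -18), XZ = (72, 60, -36).
XY × XZ = (0, 0, 0).
The cross product vanishes, so the three points are collinear.

Yes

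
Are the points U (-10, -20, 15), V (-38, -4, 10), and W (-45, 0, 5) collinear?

No

UV = (-28, 16, -5), UW = (-35, 20, -10).
UV × UW = (-60, -105, 0).
The cross product is nonzero, so the points do not lie on one line.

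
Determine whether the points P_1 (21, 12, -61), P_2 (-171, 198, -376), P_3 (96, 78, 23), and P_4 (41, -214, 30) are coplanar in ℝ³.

Yes

A normal to the plane through P_1, P_2, P_3 is n = P_1P_2 × P_1P_3 = (36414, -7497, -26622).
The plane has equation n·P = 2298672. For P_4: n·P_4 = 2298672.
Equal, so P_4 lies in the plane and all four are coplanar.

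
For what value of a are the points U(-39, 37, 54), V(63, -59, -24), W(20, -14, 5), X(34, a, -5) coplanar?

-28

Normal to plane UVW: n = (726, 396, 462); plane equation n·P = 11286.
Requiring n·X = 11286: (396)a + (22374) = 11286.
So a = -28.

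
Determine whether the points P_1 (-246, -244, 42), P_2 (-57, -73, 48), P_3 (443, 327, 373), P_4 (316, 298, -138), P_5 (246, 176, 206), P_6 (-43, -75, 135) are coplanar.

Yes

The plane through P_1, P_2, P_3 has normal n = P_1P_2 × P_1P_3 = (53175, -58425, -9900) and equation n·P = 758850.
Checking the remaining points: n·P_4 = 758850, n·P_5 = 758850, n·P_6 = 758850.
All equal 758850, so all 6 points lie in one plane.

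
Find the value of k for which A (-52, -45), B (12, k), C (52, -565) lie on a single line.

-365

The three points are collinear iff det[AB; AC] = 0.
This determinant is linear in k: (-104)k + (-37960) = 0, so k = -365.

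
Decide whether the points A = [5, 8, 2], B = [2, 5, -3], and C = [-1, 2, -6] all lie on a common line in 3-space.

AB = (-3, -3, -5), AC = (-6, -6, -8).
AB × AC = (-6, 6, 0).
The cross product is nonzero, so the points do not lie on one line.

No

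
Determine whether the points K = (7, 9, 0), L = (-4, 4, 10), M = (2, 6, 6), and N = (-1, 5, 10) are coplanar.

With K as base: KL = (-11, -5, 10), KM = (-5, -3, 6), KN = (-8, -4, 10).
KM × KN = (-6, 2, -4).
KL · (KM × KN) = 16.
Since 16 ≠ 0, the four points are not coplanar.

No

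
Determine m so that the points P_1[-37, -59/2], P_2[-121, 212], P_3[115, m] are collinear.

Collinearity: (P_3 − P_1) must be parallel to (P_2 − P_1) = (-84, 483/2).
Cross-multiplying the components: (m − (-59/2))·(-84) = (152)·(483/2).
Solving gives m = -933/2.

-933/2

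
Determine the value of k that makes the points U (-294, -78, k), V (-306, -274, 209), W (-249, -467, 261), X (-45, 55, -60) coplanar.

The points are coplanar iff UV · (UW × UX) = 0.
Expanding, this is linear in k: (-69126)k + (8364246) = 0.
So k = 121.

121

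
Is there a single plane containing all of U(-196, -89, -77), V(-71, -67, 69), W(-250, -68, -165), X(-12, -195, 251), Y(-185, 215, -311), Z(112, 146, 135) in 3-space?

Yes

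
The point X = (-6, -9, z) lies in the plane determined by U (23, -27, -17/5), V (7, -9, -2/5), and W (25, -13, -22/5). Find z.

13/5

Coplanarity requires UV · (UW × UX) = 0.
UV = (-16, 18, 3), UW = (2, 14, -1); the triple product is linear in z with coefficient -260 and constant term 676.
Setting it to zero: z = 13/5.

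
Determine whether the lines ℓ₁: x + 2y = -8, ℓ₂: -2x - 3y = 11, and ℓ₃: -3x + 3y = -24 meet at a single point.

Lines aᵢx + bᵢy = cᵢ with pairwise distinct directions are concurrent exactly when det[aᵢ bᵢ cᵢ] = 0.
Here the determinant is -3.
Nonzero, so no common point exists.

No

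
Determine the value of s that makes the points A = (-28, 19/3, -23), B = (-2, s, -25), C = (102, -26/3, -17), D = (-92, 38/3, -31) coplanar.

8/3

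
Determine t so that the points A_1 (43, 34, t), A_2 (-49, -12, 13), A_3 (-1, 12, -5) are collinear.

Collinearity requires A_1A_2 × A_1A_3 = 0; each component is linear in t.
The x-component gives (24)t + (516) = 0, so t = -43/2.
The remaining components then also vanish.

-43/2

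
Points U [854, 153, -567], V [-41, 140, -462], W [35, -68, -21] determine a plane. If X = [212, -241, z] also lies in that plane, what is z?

Coplanarity requires UV · (UW × UX) = 0.
UV = (-895, -13, 105), UW = (-819, -221, 546); the triple product is linear in z with coefficient 187148 and constant term -62881728.
Setting it to zero: z = 336.

336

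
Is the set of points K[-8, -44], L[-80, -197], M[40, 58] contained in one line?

KL = (-72, -153), KM = (48, 102).
Twice the signed area of △KLM is (-72)(102) − (-153)(48) = 0.
The triangle is degenerate (zero area), so the points are collinear.

Yes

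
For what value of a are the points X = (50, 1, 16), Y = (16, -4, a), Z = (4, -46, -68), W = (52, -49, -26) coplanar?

-20

The points are coplanar iff XY · (XZ × XW) = 0.
Expanding, this is linear in a: (2394)a + (47880) = 0.
So a = -20.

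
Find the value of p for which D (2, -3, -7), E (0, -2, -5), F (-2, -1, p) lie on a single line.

-3

Collinearity requires DE × DF = 0; each component is linear in p.
The x-component gives (1)p + (3) = 0, so p = -3.
The remaining components then also vanish.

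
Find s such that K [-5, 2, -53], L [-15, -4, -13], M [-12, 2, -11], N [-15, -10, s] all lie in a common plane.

-33

Normal to plane KLM: n = (-252, 140, -42); plane equation n·P = 3766.
Requiring n·N = 3766: (-42)s + (2380) = 3766.
So s = -33.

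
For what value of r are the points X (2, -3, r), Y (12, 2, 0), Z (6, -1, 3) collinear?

5

Collinearity requires XY × XZ = 0; each component is linear in r.
The x-component gives (-3)r + (15) = 0, so r = 5.
The remaining components then also vanish.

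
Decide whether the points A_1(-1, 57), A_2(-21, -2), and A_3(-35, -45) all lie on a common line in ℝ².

No

A_1A_2 = (-20, -59), A_1A_3 = (-34, -102).
det[A_1A_2; A_1A_3] = (-20)(-102) − (-59)(-34) = 34.
The determinant is nonzero, so they are not collinear.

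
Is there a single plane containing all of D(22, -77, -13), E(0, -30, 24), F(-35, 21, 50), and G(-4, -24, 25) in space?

No

A normal to the plane through D, E, F is n = DE × DF = (-665, -723, 523).
The plane has equation n·P = 34242. For G: n·G = 33087.
33087 ≠ 34242, so G is off the plane.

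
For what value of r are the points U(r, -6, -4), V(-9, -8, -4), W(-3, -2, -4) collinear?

Direction VW = (6, 6, 0). From the y-coordinate of U, the parameter along the line is τ = (-6 − (-8))/6 = 1/3.
Then r = (-9) + 1/3·(6) = -7.

-7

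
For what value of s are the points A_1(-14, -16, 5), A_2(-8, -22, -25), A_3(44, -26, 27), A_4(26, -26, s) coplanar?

0

Normal to plane A_1A_2A_3: n = (-432, -1872, 288); plane equation n·P = 37440.
Requiring n·A_4 = 37440: (288)s + (37440) = 37440.
So s = 0.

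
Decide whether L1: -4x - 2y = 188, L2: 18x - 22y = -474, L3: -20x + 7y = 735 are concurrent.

Lines aᵢx + bᵢy = cᵢ with pairwise distinct directions are concurrent exactly when det[aᵢ bᵢ cᵢ] = 0.
Here the determinant is -124.
Nonzero, so no common point exists.

No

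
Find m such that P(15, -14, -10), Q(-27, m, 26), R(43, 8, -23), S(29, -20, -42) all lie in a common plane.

Coplanarity ⇔ det[PQ; PR; PS] = 0.
Expanding, this is linear in m: (714)m + (25704) = 0.
So m = -36.

-36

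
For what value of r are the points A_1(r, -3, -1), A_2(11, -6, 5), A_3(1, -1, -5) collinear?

Direction A_2A_3 = (-10, 5, -10). From the y-coordinate of A_1, the parameter along the line is τ = (-3 − (-6))/5 = 3/5.
Then r = 11 + 3/5·(-10) = 5.

5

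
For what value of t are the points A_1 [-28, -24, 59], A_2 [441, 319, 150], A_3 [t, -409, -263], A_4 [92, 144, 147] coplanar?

1

Normal to plane A_1A_2A_4: n = (14896, -30352, 37632); plane equation n·P = 2531648.
Requiring n·A_3 = 2531648: (14896)t + (2516752) = 2531648.
So t = 1.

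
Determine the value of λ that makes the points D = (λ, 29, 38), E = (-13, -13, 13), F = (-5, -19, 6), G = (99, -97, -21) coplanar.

The points are coplanar iff DE · (DF × DG) = 0.
Expanding, this is linear in λ: (384)λ + (26496) = 0.
So λ = -69.

-69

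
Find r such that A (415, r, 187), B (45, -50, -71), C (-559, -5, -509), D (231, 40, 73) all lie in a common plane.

-195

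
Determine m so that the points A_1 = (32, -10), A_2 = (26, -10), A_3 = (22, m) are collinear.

-10

Collinearity: (A_3 − A_1) must be parallel to (A_2 − A_1) = (-6, 0).
Cross-multiplying the components: (m − (-10))·(-6) = (-10)·(0).
Solving gives m = -10.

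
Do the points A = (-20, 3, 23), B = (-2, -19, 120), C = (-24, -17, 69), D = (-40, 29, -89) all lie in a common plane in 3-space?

Yes

The four points are coplanar iff the 3×3 determinant with rows AB, AC, AD is zero.
Rows: (18, -22, 97), (-4, -20, 46), (-20, 26, -112).
Expanding along the first row: (18)(1044) − (-22)(1368) + (97)(-504) = 0.
Zero determinant ⇒ coplanar.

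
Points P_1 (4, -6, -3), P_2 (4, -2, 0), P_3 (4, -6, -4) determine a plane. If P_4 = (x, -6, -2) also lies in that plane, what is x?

The plane through P_1, P_2, P_3 has equation −4x = -16.
Substituting P_4: (-4)x + (0) = -16, so x = 4.

4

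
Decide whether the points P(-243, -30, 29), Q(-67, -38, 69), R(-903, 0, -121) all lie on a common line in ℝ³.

PQ = (176, -8, 40), PR = (-660, 30, -150).
Each component of PR is -15/4 times the corresponding component of PQ, so PR = -15/4·PQ and the points are collinear.

Yes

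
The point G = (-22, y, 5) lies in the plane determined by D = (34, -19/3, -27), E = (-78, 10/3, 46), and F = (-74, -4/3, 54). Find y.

1/3

A normal to the plane is n = DE × DF = (418, 1188, 484).
G lies in the plane iff n · DG = 0.
This gives (1188)y + (-396) = 0, so y = 1/3.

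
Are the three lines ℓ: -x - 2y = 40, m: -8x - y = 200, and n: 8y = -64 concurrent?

Yes

Intersecting ℓ and m: solving the 2×2 system gives (x, y) = (-24, -8).
Substitute into n: (0)(-24) + (8)(-8) = -64.
This equals -64, so (-24, -8) lies on all three lines and they are concurrent.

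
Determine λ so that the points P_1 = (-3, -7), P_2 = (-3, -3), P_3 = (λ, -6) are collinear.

-3

Collinearity: (P_3 − P_1) must be parallel to (P_2 − P_1) = (0, 4).
Cross-multiplying the components: (λ − (-3))·(4) = (1)·(0).
Solving gives λ = -3.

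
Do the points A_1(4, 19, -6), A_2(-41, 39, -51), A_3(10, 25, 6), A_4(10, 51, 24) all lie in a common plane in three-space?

Yes

With A_1 as base: A_1A_2 = (-45, 20, -45), A_1A_3 = (6, 6, 12), A_1A_4 = (6, 32, 30).
A_1A_3 × A_1A_4 = (-204, -108, 156).
A_1A_2 · (A_1A_3 × A_1A_4) = 0.
The scalar triple product vanishes, so the four points are coplanar.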